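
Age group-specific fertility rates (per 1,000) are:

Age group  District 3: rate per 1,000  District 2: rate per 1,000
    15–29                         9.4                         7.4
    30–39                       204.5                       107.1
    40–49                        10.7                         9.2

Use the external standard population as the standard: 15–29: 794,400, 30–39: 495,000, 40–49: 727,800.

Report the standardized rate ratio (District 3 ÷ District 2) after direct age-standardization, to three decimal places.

1.776

Standard total = 2,017,200; weights = 0.3938, 0.2454, 0.3608.
District 3: 0.3938×9.4 + 0.2454×204.5 + 0.3608×10.7 = 57.7446 per 1,000.
District 2: 0.3938×7.4 + 0.2454×107.1 + 0.3608×9.2 = 32.5148 per 1,000.
Ratio = 57.7446 ÷ 32.5148 = 1.77595.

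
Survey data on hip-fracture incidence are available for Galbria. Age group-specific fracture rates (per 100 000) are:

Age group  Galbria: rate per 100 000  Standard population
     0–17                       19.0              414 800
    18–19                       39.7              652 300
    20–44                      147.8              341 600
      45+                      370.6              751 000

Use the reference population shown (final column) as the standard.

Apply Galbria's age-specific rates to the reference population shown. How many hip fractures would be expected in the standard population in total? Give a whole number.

Expected hip fractures = Σ (standard pop × age-specific rate ÷ 100 000)
= 414 800×19.0/100 000 + 652 300×39.7/100 000 + 341 600×147.8/100 000 + 751 000×370.6/100 000
= 78.81 + 258.96 + 504.88 + 2783.21 = 3625.87.

3626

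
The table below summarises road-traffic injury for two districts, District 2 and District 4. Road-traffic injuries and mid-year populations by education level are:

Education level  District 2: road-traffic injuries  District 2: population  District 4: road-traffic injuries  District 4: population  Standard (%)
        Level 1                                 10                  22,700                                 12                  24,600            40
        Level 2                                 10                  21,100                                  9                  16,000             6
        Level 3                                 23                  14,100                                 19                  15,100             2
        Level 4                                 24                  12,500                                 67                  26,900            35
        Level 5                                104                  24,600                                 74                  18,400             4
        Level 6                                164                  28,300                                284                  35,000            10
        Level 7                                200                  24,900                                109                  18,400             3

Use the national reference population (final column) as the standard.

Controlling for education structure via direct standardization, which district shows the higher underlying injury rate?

District 4

Education-specific rates per 100,000 for District 2: 44.05, 47.39, 163.12, 192.00, 422.76, 579.51, 803.21.
For District 4: 48.78, 56.25, 125.83, 249.07, 402.17, 811.43, 592.39.
Standard weights: 0.40, 0.06, 0.02, 0.35, 0.04, 0.10, 0.03.
District 2: 0.4000×44.05 + 0.0600×47.39 + 0.0200×163.12 + 0.3500×192.00 + 0.0400×422.76 + 0.1000×579.51 + 0.0300×803.21 = 189.8846 per 100,000.
District 4: 0.4000×48.78 + 0.0600×56.25 + 0.0200×125.83 + 0.3500×249.07 + 0.0400×402.17 + 0.1000×811.43 + 0.0300×592.39 = 227.5800 per 100,000.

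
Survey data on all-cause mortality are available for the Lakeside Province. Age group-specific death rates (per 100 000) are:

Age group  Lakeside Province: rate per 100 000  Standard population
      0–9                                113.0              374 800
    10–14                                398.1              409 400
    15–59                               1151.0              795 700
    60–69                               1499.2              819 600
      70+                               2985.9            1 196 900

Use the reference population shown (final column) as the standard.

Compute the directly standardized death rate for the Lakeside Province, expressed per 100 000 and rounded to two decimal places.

Standard total = 3 596 400; weights = 0.1042, 0.1138, 0.2212, 0.2279, 0.3328.
Standardized rate: 0.1042×113.0 + 0.1138×398.1 + 0.2212×1151.0 + 0.2279×1499.2 + 0.3328×2985.9 = 1647.1342 per 100 000.

1647.13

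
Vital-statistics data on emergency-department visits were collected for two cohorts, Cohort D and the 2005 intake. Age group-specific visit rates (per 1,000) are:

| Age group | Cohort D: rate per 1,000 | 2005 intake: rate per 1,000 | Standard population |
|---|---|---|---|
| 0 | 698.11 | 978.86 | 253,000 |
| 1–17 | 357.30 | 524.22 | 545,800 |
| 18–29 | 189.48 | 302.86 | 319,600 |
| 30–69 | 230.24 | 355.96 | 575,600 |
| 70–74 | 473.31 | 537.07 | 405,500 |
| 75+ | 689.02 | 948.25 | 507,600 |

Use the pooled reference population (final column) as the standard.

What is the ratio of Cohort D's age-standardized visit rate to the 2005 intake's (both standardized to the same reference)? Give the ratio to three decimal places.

Standard total = 2,607,100; weights = 0.0970, 0.2094, 0.1226, 0.2208, 0.1555, 0.1947.
Cohort D: 0.0970×698.11 + 0.2094×357.30 + 0.1226×189.48 + 0.2208×230.24 + 0.1555×473.31 + 0.1947×689.02 = 424.3772 per 1,000.
The 2005 intake: 0.0970×978.86 + 0.2094×524.22 + 0.1226×302.86 + 0.2208×355.96 + 0.1555×537.07 + 0.1947×948.25 = 588.6115 per 1,000.
Ratio = 424.3772 ÷ 588.6115 = 0.72098.

0.721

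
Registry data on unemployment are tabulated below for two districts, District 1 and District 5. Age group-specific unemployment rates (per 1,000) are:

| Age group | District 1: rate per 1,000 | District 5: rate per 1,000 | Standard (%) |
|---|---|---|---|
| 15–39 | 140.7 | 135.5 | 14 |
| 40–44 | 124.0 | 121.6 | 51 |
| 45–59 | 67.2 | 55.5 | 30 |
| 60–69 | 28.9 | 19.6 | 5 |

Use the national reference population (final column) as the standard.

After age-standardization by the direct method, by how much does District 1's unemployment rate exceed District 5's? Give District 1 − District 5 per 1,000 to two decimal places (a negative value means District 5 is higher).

5.93

Standard weights: 0.14, 0.51, 0.30, 0.05.
District 1: 0.1400×140.7 + 0.5100×124.0 + 0.3000×67.2 + 0.0500×28.9 = 104.5430 per 1,000.
District 5: 0.1400×135.5 + 0.5100×121.6 + 0.3000×55.5 + 0.0500×19.6 = 98.6160 per 1,000.
Difference = 104.5430 − 98.6160 = 5.9270.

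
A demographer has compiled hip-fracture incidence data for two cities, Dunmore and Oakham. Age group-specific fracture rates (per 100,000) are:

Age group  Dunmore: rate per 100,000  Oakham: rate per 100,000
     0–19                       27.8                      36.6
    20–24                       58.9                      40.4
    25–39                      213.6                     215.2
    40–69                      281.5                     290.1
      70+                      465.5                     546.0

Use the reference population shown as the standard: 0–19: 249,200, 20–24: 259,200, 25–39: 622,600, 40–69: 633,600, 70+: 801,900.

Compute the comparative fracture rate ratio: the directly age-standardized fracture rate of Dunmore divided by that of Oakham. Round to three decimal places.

0.912

Standard total = 2,566,500; weights = 0.0971, 0.1010, 0.2426, 0.2469, 0.3124.
Dunmore: 0.0971×27.8 + 0.1010×58.9 + 0.2426×213.6 + 0.2469×281.5 + 0.3124×465.5 = 275.4042 per 100,000.
Oakham: 0.0971×36.6 + 0.1010×40.4 + 0.2426×215.2 + 0.2469×290.1 + 0.3124×546.0 = 302.0536 per 100,000.
Ratio = 275.4042 ÷ 302.0536 = 0.91177.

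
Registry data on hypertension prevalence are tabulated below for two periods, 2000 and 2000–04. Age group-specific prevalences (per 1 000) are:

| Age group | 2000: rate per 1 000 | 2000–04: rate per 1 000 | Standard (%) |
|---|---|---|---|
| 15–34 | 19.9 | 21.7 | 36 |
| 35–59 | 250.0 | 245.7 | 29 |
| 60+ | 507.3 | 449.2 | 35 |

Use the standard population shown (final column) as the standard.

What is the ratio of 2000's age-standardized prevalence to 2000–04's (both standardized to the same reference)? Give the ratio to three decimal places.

Standard weights: 0.36, 0.29, 0.35.
2000: 0.3600×19.9 + 0.2900×250.0 + 0.3500×507.3 = 257.2190 per 1 000.
2000–04: 0.3600×21.7 + 0.2900×245.7 + 0.3500×449.2 = 236.2850 per 1 000.
Ratio = 257.2190 ÷ 236.2850 = 1.08860.

1.089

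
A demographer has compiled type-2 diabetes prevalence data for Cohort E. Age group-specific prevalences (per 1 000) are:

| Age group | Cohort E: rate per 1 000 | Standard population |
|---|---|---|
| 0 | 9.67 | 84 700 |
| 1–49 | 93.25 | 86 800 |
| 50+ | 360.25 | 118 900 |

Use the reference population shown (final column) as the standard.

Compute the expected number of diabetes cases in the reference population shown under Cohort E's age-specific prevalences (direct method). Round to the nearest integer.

Expected diabetes cases = Σ (standard pop × age-specific rate ÷ 1 000)
= 84 700×9.67/1 000 + 86 800×93.25/1 000 + 118 900×360.25/1 000
= 819.05 + 8094.10 + 42833.72 = 51746.87.

51747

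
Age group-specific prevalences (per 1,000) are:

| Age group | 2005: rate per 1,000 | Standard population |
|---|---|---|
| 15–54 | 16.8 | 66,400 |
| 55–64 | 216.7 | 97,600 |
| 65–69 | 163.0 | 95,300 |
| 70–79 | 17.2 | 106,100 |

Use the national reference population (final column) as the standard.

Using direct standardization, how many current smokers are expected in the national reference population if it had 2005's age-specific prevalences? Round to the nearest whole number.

Expected current smokers = Σ (standard pop × age-specific rate ÷ 1,000)
= 66,400×16.8/1,000 + 97,600×216.7/1,000 + 95,300×163.0/1,000 + 106,100×17.2/1,000
= 1115.52 + 21149.92 + 15533.90 + 1824.92 = 39624.26.

39624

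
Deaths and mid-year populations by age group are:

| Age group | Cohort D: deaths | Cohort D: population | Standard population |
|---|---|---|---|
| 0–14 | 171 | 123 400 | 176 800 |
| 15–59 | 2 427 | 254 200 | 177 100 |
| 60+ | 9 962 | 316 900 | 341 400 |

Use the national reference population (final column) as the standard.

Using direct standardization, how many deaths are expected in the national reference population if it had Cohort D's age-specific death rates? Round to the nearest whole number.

Age-specific rates per 100 000 for Cohort D: 138.57, 954.76, 3143.58.
Expected deaths = Σ (standard pop × age-specific rate ÷ 100 000)
= 176 800×138.57/100 000 + 177 100×954.76/100 000 + 341 400×3143.58/100 000
= 245.00 + 1690.88 + 10732.18 = 12668.06.

12668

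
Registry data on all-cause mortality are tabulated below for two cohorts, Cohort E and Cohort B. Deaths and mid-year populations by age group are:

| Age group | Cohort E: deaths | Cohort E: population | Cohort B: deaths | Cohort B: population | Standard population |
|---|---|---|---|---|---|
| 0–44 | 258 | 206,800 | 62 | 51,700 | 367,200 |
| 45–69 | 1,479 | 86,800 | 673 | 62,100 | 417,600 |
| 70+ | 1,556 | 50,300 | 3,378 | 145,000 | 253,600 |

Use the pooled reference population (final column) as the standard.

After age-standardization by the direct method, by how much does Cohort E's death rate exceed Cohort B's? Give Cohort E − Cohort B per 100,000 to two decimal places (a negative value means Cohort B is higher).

Age-specific rates per 100,000 for Cohort E: 124.76, 1703.92, 3093.44.
For Cohort B: 119.92, 1083.74, 2329.66.
Standard total = 1,038,400; weights = 0.3536, 0.4022, 0.2442.
Cohort E: 0.3536×124.76 + 0.4022×1703.92 + 0.2442×3093.44 = 1484.8451 per 100,000.
Cohort B: 0.3536×119.92 + 0.4022×1083.74 + 0.2442×2329.66 = 1047.1921 per 100,000.
Difference = 1484.8451 − 1047.1921 = 437.6531.

437.65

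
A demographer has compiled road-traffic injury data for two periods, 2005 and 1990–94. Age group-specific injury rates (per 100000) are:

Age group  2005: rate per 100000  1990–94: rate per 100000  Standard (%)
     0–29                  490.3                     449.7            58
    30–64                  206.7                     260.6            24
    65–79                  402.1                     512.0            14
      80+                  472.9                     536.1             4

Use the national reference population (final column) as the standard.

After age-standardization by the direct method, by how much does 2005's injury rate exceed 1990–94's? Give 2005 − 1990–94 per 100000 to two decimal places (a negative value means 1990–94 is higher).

-7.30

Standard weights: 0.58, 0.24, 0.14, 0.04.
2005: 0.5800×490.3 + 0.2400×206.7 + 0.1400×402.1 + 0.0400×472.9 = 409.1920 per 100000.
1990–94: 0.5800×449.7 + 0.2400×260.6 + 0.1400×512.0 + 0.0400×536.1 = 416.4940 per 100000.
Difference = 409.1920 − 416.4940 = -7.3020.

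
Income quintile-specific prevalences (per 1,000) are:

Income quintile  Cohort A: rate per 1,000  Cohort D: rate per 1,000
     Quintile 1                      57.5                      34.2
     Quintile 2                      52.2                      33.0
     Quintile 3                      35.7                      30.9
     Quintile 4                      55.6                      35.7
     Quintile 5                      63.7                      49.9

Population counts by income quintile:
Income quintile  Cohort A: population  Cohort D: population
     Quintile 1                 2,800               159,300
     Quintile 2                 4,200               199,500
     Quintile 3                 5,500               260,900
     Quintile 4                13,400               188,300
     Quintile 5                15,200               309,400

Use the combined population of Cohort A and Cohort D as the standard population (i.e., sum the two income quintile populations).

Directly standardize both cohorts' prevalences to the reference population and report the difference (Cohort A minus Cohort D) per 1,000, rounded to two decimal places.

Combined standard total = 1,158,500; weights = 0.1399, 0.1758, 0.2300, 0.1741, 0.2802.
Cohort A: 0.1399×57.5 + 0.1758×52.2 + 0.2300×35.7 + 0.1741×55.6 + 0.2802×63.7 = 52.9615 per 1,000.
Cohort D: 0.1399×34.2 + 0.1758×33.0 + 0.2300×30.9 + 0.1741×35.7 + 0.2802×49.9 = 37.8903 per 1,000.
Difference = 52.9615 − 37.8903 = 15.0712.

15.07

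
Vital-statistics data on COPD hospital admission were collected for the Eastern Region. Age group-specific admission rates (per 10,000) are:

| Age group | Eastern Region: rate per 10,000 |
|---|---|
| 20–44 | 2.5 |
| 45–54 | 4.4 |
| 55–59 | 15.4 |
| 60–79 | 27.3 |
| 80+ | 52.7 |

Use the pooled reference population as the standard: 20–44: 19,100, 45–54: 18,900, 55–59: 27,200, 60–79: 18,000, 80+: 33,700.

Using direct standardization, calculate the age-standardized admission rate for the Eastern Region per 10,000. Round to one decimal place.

Standard total = 116,900; weights = 0.1634, 0.1617, 0.2327, 0.1540, 0.2883.
Standardized rate: 0.1634×2.5 + 0.1617×4.4 + 0.2327×15.4 + 0.1540×27.3 + 0.2883×52.7 = 24.0991 per 10,000.

24.1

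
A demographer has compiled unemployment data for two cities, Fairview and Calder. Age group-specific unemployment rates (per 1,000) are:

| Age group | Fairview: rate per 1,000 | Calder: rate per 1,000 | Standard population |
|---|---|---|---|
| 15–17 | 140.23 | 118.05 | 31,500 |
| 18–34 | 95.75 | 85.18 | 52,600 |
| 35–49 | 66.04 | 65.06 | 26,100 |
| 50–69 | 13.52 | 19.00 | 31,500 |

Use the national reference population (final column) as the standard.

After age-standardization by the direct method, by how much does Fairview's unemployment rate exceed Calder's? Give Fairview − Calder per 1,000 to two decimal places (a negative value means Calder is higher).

7.82

Standard total = 141,700; weights = 0.2223, 0.3712, 0.1842, 0.2223.
Fairview: 0.2223×140.23 + 0.3712×95.75 + 0.1842×66.04 + 0.2223×13.52 = 81.8858 per 1,000.
Calder: 0.2223×118.05 + 0.3712×85.18 + 0.1842×65.06 + 0.2223×19.00 = 74.0692 per 1,000.
Difference = 81.8858 − 74.0692 = 7.8166.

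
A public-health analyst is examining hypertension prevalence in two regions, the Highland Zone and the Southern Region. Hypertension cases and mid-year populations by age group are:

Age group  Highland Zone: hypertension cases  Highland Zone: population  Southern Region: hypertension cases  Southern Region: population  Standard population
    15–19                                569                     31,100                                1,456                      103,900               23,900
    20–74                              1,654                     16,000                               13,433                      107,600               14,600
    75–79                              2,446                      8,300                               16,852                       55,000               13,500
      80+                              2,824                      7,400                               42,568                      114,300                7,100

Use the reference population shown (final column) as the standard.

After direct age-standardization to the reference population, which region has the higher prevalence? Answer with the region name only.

Southern Region

Age-specific rates per 1,000 for the Highland Zone: 18.296, 103.375, 294.699, 381.622.
For the Southern Region: 14.013, 124.842, 306.400, 372.423.
Standard total = 59,100; weights = 0.4044, 0.2470, 0.2284, 0.1201.
The Highland Zone: 0.4044×18.296 + 0.2470×103.375 + 0.2284×294.699 + 0.1201×381.622 = 146.0997 per 1,000.
The Southern Region: 0.4044×14.013 + 0.2470×124.842 + 0.2284×306.400 + 0.1201×372.423 = 151.2389 per 1,000.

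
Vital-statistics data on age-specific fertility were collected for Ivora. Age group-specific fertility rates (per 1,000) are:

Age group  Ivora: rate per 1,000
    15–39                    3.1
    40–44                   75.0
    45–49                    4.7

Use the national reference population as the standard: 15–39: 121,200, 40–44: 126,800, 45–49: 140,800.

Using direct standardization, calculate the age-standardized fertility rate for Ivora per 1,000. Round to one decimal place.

27.1

Standard total = 388,800; weights = 0.3117, 0.3261, 0.3621.
Standardized rate: 0.3117×3.1 + 0.3261×75.0 + 0.3621×4.7 = 27.1283 per 1,000.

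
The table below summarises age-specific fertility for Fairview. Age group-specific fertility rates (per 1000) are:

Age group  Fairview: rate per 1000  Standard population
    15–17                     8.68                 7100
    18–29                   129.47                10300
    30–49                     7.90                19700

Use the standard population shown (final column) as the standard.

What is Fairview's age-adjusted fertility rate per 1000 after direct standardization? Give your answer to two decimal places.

Standard total = 37100; weights = 0.1914, 0.2776, 0.5310.
Standardized rate: 0.1914×8.68 + 0.2776×129.47 + 0.5310×7.90 = 41.8005 per 1000.

41.80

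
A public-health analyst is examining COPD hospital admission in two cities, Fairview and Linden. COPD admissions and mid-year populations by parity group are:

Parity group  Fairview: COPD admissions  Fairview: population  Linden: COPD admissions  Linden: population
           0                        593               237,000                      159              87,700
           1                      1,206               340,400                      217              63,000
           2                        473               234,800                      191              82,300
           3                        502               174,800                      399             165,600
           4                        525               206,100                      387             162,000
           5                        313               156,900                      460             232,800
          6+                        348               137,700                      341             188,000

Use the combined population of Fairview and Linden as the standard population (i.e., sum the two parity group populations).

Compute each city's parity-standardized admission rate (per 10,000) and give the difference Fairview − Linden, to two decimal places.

2.52

Parity-specific rates per 10,000 for Fairview: 25.02, 35.43, 20.14, 28.72, 25.47, 19.95, 25.27.
For Linden: 18.13, 34.44, 23.21, 24.09, 23.89, 19.76, 18.14.
Combined standard total = 2,469,100; weights = 0.1315, 0.1634, 0.1284, 0.1379, 0.1491, 0.1578, 0.1319.
Fairview: 0.1315×25.02 + 0.1634×35.43 + 0.1284×20.14 + 0.1379×28.72 + 0.1491×25.47 + 0.1578×19.95 + 0.1319×25.27 = 25.9050 per 10,000.
Linden: 0.1315×18.13 + 0.1634×34.44 + 0.1284×23.21 + 0.1379×24.09 + 0.1491×23.89 + 0.1578×19.76 + 0.1319×18.14 = 23.3866 per 10,000.
Difference = 25.9050 − 23.3866 = 2.5184.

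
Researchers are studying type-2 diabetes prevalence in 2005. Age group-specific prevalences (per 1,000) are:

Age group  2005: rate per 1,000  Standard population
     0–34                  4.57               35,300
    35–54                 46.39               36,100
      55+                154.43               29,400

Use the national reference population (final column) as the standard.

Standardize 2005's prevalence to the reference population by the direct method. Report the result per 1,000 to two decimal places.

63.26

Standard total = 100,800; weights = 0.3502, 0.3581, 0.2917.
Standardized rate: 0.3502×4.57 + 0.3581×46.39 + 0.2917×154.43 = 63.2564 per 1,000.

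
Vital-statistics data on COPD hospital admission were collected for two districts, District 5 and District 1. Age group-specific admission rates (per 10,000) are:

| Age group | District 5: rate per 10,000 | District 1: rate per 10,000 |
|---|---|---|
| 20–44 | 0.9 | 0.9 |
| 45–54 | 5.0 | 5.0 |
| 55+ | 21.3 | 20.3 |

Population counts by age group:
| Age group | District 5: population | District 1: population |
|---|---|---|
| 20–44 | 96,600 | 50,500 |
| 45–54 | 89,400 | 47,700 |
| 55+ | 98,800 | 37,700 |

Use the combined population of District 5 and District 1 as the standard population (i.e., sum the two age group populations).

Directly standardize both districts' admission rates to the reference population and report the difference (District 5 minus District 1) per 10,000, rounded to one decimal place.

0.3

Combined standard total = 420,700; weights = 0.3497, 0.3259, 0.3245.
District 5: 0.3497×0.9 + 0.3259×5.0 + 0.3245×21.3 = 8.8551 per 10,000.
District 1: 0.3497×0.9 + 0.3259×5.0 + 0.3245×20.3 = 8.5306 per 10,000.
Difference = 8.8551 − 8.5306 = 0.3245.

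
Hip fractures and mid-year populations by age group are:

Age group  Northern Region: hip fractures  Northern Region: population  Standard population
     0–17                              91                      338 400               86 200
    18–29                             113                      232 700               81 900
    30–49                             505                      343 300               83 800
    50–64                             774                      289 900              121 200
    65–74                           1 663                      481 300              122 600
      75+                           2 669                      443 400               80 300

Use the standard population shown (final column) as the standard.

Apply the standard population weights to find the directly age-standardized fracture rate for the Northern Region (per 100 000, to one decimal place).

Age-specific rates per 100 000 for the Northern Region: 26.89, 48.56, 147.10, 266.99, 345.52, 601.94.
Standard total = 576 000; weights = 0.1497, 0.1422, 0.1455, 0.2104, 0.2128, 0.1394.
Standardized rate: 0.1497×26.89 + 0.1422×48.56 + 0.1455×147.10 + 0.2104×266.99 + 0.2128×345.52 + 0.1394×601.94 = 245.9689 per 100 000.

246.0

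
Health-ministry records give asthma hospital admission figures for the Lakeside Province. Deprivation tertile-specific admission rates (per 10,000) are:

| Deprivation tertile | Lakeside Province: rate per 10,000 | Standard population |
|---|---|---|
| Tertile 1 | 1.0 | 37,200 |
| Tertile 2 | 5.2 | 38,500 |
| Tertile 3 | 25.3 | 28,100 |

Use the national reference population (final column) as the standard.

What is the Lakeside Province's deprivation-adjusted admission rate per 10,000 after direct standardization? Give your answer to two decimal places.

Standard total = 103,800; weights = 0.3584, 0.3709, 0.2707.
Standardized rate: 0.3584×1.0 + 0.3709×5.2 + 0.2707×25.3 = 9.1361 per 10,000.

9.14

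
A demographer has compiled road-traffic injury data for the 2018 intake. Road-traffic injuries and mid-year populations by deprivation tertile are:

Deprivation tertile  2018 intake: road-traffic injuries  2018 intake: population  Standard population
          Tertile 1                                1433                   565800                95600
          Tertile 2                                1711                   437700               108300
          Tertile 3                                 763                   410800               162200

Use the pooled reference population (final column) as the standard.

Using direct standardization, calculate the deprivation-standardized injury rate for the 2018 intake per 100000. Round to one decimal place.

Deprivation-specific rates per 100000 for the 2018 intake: 253.27, 390.91, 185.74.
Standard total = 366100; weights = 0.2611, 0.2958, 0.4430.
Standardized rate: 0.2611×253.27 + 0.2958×390.91 + 0.4430×185.74 = 264.0646 per 100000.

264.1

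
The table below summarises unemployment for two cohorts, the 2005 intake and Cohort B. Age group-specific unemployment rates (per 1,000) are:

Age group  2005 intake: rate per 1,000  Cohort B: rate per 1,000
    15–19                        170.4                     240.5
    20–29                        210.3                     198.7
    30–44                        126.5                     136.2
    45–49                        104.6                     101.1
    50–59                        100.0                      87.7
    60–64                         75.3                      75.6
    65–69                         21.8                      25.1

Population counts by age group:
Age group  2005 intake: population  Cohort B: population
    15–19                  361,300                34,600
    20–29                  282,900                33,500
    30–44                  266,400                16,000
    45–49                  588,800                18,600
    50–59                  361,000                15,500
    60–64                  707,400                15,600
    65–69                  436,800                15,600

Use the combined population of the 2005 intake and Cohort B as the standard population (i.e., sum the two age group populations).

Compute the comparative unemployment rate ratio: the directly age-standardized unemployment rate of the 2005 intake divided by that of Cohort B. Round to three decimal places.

Combined standard total = 3,154,000; weights = 0.1255, 0.1003, 0.0895, 0.1926, 0.1194, 0.2292, 0.1434.
The 2005 intake: 0.1255×170.4 + 0.1003×210.3 + 0.0895×126.5 + 0.1926×104.6 + 0.1194×100.0 + 0.2292×75.3 + 0.1434×21.8 = 106.2816 per 1,000.
Cohort B: 0.1255×240.5 + 0.1003×198.7 + 0.0895×136.2 + 0.1926×101.1 + 0.1194×87.7 + 0.2292×75.6 + 0.1434×25.1 = 113.1854 per 1,000.
Ratio = 106.2816 ÷ 113.1854 = 0.93900.

0.939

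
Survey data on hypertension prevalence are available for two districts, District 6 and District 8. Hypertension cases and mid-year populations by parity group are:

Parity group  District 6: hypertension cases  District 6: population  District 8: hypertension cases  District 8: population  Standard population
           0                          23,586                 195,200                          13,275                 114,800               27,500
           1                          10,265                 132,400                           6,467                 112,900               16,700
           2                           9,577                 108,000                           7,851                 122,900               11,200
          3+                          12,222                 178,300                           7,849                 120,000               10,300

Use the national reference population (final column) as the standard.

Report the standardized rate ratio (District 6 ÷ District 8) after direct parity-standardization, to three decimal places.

Parity-specific rates per 1,000 for District 6: 120.830, 77.530, 88.676, 68.547.
For District 8: 115.636, 57.281, 63.881, 65.408.
Standard total = 65,700; weights = 0.4186, 0.2542, 0.1705, 0.1568.
District 6: 0.4186×120.830 + 0.2542×77.530 + 0.1705×88.676 + 0.1568×68.547 = 96.1459 per 1,000.
District 8: 0.4186×115.636 + 0.2542×57.281 + 0.1705×63.881 + 0.1568×65.408 = 84.1058 per 1,000.
Ratio = 96.1459 ÷ 84.1058 = 1.14315.

1.143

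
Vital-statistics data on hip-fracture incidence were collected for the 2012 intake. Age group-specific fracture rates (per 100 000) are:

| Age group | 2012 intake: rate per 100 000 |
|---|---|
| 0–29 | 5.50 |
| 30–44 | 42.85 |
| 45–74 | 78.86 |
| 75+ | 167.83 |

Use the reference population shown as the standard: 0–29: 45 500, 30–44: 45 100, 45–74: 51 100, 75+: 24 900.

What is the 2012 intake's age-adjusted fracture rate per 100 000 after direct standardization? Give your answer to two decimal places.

Standard total = 166 600; weights = 0.2731, 0.2707, 0.3067, 0.1495.
Standardized rate: 0.2731×5.50 + 0.2707×42.85 + 0.3067×78.86 + 0.1495×167.83 = 62.3739 per 100 000.

62.37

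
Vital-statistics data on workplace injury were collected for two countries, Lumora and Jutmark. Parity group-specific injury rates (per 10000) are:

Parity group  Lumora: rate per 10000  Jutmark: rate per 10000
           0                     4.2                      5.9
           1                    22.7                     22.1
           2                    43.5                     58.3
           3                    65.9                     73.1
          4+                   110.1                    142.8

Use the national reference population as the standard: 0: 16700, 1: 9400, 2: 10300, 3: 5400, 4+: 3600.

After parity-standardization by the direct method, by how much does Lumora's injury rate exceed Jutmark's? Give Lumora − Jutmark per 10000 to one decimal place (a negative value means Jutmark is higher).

Standard total = 45400; weights = 0.3678, 0.2070, 0.2269, 0.1189, 0.0793.
Lumora: 0.3678×4.2 + 0.2070×22.7 + 0.2269×43.5 + 0.1189×65.9 + 0.0793×110.1 = 32.6826 per 10000.
Jutmark: 0.3678×5.9 + 0.2070×22.1 + 0.2269×58.3 + 0.1189×73.1 + 0.0793×142.8 = 39.9907 per 10000.
Difference = 32.6826 − 39.9907 = -7.3081.

-7.3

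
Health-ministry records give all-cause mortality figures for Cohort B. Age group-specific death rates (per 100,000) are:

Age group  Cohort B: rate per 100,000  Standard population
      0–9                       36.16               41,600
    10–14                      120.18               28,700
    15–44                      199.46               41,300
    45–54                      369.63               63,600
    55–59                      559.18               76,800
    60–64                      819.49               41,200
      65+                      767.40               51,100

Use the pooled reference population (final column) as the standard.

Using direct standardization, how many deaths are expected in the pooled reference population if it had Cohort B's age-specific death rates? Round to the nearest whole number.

Expected deaths = Σ (standard pop × age-specific rate ÷ 100,000)
= 41,600×36.16/100,000 + 28,700×120.18/100,000 + 41,300×199.46/100,000 + 63,600×369.63/100,000 + 76,800×559.18/100,000 + 41,200×819.49/100,000 + 51,100×767.40/100,000
= 15.04 + 34.49 + 82.38 + 235.08 + 429.45 + 337.63 + 392.14 = 1526.22.

1526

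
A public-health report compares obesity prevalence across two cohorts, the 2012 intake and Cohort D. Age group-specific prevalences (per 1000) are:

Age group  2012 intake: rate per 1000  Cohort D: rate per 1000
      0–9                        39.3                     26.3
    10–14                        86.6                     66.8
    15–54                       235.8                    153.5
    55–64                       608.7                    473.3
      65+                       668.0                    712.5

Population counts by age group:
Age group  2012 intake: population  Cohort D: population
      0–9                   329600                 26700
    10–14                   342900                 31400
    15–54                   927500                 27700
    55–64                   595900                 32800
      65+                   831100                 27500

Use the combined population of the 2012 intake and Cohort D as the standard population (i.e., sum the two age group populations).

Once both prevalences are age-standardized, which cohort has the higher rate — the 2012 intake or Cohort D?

2012 intake

Combined standard total = 3173100; weights = 0.1123, 0.1180, 0.3010, 0.1981, 0.2706.
The 2012 intake: 0.1123×39.3 + 0.1180×86.6 + 0.3010×235.8 + 0.1981×608.7 + 0.2706×668.0 = 386.9678 per 1000.
Cohort D: 0.1123×26.3 + 0.1180×66.8 + 0.3010×153.5 + 0.1981×473.3 + 0.2706×712.5 = 343.6114 per 1000.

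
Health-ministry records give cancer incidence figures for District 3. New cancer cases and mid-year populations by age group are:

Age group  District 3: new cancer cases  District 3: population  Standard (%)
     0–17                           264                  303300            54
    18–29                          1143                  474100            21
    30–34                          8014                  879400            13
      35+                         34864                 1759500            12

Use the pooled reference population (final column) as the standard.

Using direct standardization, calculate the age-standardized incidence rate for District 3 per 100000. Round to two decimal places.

453.88

Age-specific rates per 100000 for District 3: 87.04, 241.09, 911.30, 1981.47.
Standard weights: 0.54, 0.21, 0.13, 0.12.
Standardized rate: 0.5400×87.04 + 0.2100×241.09 + 0.1300×911.30 + 0.1200×1981.47 = 453.8776 per 100000.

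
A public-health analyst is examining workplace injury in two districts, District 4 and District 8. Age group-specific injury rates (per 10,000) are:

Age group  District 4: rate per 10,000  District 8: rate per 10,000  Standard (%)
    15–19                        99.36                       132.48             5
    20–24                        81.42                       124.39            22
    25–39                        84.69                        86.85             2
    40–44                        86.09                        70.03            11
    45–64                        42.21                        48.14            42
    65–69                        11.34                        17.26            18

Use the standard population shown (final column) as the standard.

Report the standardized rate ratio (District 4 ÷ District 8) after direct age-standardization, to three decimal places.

Standard weights: 0.05, 0.22, 0.02, 0.11, 0.42, 0.18.
District 4: 0.0500×99.36 + 0.2200×81.42 + 0.0200×84.69 + 0.1100×86.09 + 0.4200×42.21 + 0.1800×11.34 = 53.8135 per 10,000.
District 8: 0.0500×132.48 + 0.2200×124.39 + 0.0200×86.85 + 0.1100×70.03 + 0.4200×48.14 + 0.1800×17.26 = 66.7557 per 10,000.
Ratio = 53.8135 ÷ 66.7557 = 0.80613.

0.806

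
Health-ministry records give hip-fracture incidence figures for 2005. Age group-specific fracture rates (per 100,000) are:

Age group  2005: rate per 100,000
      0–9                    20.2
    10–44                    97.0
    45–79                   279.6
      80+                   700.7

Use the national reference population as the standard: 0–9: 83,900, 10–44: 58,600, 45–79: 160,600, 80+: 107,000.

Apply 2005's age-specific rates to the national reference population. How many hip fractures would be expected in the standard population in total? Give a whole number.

Expected hip fractures = Σ (standard pop × age-specific rate ÷ 100,000)
= 83,900×20.2/100,000 + 58,600×97.0/100,000 + 160,600×279.6/100,000 + 107,000×700.7/100,000
= 16.95 + 56.84 + 449.04 + 749.75 = 1272.58.

1273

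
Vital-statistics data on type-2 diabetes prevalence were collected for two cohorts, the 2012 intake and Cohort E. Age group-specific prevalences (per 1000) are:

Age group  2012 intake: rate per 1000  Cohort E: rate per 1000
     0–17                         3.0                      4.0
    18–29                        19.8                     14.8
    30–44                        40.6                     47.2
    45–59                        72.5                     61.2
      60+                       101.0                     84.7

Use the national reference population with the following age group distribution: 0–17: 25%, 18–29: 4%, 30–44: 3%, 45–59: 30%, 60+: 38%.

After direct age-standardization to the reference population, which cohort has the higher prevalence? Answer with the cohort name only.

2012 intake

Standard weights: 0.25, 0.04, 0.03, 0.30, 0.38.
The 2012 intake: 0.2500×3.0 + 0.0400×19.8 + 0.0300×40.6 + 0.3000×72.5 + 0.3800×101.0 = 62.8900 per 1000.
Cohort E: 0.2500×4.0 + 0.0400×14.8 + 0.0300×47.2 + 0.3000×61.2 + 0.3800×84.7 = 53.5540 per 1000.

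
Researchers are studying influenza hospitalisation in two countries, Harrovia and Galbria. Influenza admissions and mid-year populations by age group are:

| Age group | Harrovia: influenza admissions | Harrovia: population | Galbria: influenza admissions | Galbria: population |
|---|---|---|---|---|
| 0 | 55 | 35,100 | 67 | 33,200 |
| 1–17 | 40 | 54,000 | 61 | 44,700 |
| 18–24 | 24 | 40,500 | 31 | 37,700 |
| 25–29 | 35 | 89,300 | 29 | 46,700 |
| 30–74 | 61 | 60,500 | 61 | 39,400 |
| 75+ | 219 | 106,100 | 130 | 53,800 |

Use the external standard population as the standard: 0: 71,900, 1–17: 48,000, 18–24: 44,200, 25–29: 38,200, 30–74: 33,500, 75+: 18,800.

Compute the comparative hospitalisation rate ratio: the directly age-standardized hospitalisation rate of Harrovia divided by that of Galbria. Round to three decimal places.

0.712

Age-specific rates per 100,000 for Harrovia: 156.70, 74.07, 59.26, 39.19, 100.83, 206.41.
For Galbria: 201.81, 136.47, 82.23, 62.10, 154.82, 241.64.
Standard total = 254,600; weights = 0.2824, 0.1885, 0.1736, 0.1500, 0.1316, 0.0738.
Harrovia: 0.2824×156.70 + 0.1885×74.07 + 0.1736×59.26 + 0.1500×39.19 + 0.1316×100.83 + 0.0738×206.41 = 102.8931 per 100,000.
Galbria: 0.2824×201.81 + 0.1885×136.47 + 0.1736×82.23 + 0.1500×62.10 + 0.1316×154.82 + 0.0738×241.64 = 144.5256 per 100,000.
Ratio = 102.8931 ÷ 144.5256 = 0.71194.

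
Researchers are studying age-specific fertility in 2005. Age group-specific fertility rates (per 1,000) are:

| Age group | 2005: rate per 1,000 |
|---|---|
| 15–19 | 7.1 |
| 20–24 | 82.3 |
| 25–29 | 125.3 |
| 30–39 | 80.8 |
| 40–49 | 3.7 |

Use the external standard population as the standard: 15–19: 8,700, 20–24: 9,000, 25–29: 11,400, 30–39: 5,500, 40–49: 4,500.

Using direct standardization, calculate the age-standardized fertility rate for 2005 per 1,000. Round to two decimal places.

Standard total = 39,100; weights = 0.2225, 0.2302, 0.2916, 0.1407, 0.1151.
Standardized rate: 0.2225×7.1 + 0.2302×82.3 + 0.2916×125.3 + 0.1407×80.8 + 0.1151×3.7 = 68.8476 per 1,000.

68.85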